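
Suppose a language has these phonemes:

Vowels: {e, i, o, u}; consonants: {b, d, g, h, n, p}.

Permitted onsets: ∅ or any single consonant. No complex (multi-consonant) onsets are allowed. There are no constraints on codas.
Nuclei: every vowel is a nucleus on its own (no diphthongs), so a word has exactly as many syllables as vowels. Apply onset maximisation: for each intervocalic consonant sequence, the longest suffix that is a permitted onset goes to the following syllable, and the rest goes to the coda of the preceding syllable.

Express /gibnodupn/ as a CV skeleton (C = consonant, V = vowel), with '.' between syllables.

CVC.CV.CVCC

Vowels present: i, o, u; each is a nucleus, giving 3 syllables.
V1 /i/ – V2 /o/: /bn/ splits as /b/ + /n/ (/n/ is the longest suffix that is a licit onset).
V2 /o/ – V3 /u/: just /d/ — single C goes to the following onset.
So the parse is gib.no.dupn.
Mapping each syllable to C/V: /gib/ → CVC, /no/ → CV, /dupn/ → CVCC.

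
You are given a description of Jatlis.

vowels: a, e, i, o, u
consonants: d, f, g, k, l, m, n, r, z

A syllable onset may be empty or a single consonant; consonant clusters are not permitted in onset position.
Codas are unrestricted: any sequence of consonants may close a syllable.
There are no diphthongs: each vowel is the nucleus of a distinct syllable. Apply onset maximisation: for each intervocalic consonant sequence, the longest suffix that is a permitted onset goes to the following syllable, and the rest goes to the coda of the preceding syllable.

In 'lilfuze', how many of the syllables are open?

Nuclei (vowels): i, u, e → 3 syllables.
V1 /i/ – V2 /u/: /lf/; trying suffixes from longest down, /f/ is the first permitted one, so coda /l/ | onset /f/.
V2 /u/ – V3 /e/: just /z/ — single C goes to the following onset.
Putting it together: lil.fu.ze.
Classifying each syllable: /lil/ (closed), /fu/ (open), /ze/ (open).
Open syllables: 2.

2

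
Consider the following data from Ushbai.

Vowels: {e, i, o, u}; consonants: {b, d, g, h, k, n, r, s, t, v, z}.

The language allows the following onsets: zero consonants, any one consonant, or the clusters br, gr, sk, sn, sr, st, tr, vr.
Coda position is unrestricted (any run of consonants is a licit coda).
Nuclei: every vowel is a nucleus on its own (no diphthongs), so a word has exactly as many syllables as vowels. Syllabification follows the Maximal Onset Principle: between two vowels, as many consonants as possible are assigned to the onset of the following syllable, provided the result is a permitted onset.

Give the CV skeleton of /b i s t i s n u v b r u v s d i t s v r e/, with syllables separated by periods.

CV.CCV.CCVC.CCVCC.CVCC.CCV

The vowels are i, i, u, u, i, e — 6 nuclei, so 6 syllables.
/i…i/ gap (V1→V2): cluster /st/ — /st/ is itself a permitted onset, so the whole cluster goes right; preceding coda = ∅.
/i…u/ gap (V2→V3): cluster /sn/ — /sn/ is itself a permitted onset, so the whole cluster goes right; preceding coda = ∅.
/u…u/ gap (V3→V4): cluster /vbr/ — the longest permitted-onset suffix is /br/; onset = /br/, preceding coda = /v/.
/u…i/ gap (V4→V5): cluster /vsd/ — the longest permitted-onset suffix is /d/; onset = /d/, preceding coda = /vs/.
/i…e/ gap (V5→V6): cluster /tsvr/ — the longest permitted-onset suffix is /vr/; onset = /vr/, preceding coda = /ts/.
So the parse is bi.sti.snuv.bruvs.dits.vre.
Mapping each syllable to C/V: /bi/ → CV, /sti/ → CCV, /snuv/ → CCVC, /bruvs/ → CCVCC, /dits/ → CVCC, /vre/ → CCV.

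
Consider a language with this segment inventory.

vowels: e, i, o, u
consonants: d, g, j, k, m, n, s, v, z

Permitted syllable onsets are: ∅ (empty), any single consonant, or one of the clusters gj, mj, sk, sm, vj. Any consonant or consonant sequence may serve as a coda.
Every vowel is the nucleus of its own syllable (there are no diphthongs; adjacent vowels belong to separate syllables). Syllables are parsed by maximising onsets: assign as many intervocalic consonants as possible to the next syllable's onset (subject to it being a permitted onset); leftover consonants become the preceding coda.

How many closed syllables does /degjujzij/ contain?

The vowels are e, u, i — 3 nuclei, so 3 syllables.
σ1/σ2 boundary: cluster /gj/ — /gj/ is itself a permitted onset, so the whole cluster goes right; preceding coda = ∅.
σ2/σ3 boundary: /jz/ — longest licit onset from the right is /z/, leaving /j/ as coda.
Result: de.gjuj.zij.
Classifying each syllable: /de/ (open), /gjuj/ (closed), /zij/ (closed).
Closed syllables: 2.

2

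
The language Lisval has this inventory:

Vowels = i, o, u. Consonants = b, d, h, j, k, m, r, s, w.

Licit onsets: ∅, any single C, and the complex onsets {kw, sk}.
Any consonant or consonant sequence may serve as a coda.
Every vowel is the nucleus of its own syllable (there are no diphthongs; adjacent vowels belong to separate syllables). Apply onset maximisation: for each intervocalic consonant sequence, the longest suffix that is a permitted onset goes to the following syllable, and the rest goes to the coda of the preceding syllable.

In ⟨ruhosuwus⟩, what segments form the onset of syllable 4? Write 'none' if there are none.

Nuclei (vowels): u, o, u, u → 4 syllables.
σ1/σ2 boundary: just /h/ — single C goes to the following onset.
σ2/σ3 boundary: just /s/ — single C goes to the following onset.
σ3/σ4 boundary: /w/ is a single consonant, so it becomes the next onset.
Result: ru.ho.su.wus.
Syllable 4 is /wus/: onset /w/, nucleus /u/, coda /s/.

w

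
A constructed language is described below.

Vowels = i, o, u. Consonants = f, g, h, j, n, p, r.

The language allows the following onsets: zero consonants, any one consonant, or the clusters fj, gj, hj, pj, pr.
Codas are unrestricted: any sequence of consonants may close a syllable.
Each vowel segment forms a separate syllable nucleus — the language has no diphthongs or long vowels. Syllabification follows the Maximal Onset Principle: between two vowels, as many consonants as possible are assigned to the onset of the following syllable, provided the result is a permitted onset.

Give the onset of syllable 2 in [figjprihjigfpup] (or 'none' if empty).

Nuclei (vowels): i, i, i, u → 4 syllables.
V1 /i/ – V2 /i/: cluster /gjpr/ — the longest permitted-onset suffix is /pr/; onset = /pr/, preceding coda = /gj/.
V2 /i/ – V3 /i/: cluster /hj/ — /hj/ is itself a permitted onset, so the whole cluster goes right; preceding coda = ∅.
V3 /i/ – V4 /u/: /gfp/ splits as /gf/ + /p/ (/p/ is the longest suffix that is a licit onset).
Putting it together: figj.pri.hjigf.pup.
Syllable 2 is /pri/: onset /pr/, nucleus /i/, coda ∅.

pr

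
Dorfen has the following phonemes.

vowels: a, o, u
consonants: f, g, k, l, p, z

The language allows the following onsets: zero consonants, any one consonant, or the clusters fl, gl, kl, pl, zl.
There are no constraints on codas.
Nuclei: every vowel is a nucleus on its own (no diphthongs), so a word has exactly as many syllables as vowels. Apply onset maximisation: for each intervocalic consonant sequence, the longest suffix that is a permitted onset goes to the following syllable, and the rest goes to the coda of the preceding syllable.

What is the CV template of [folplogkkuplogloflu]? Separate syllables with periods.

Nuclei (vowels): o, o, u, o, o, u → 6 syllables.
/o…o/ gap (V1→V2): /lpl/ — longest licit onset from the right is /pl/, leaving /l/ as coda.
/o…u/ gap (V2→V3): cluster /gkk/ — the longest permitted-onset suffix is /k/; onset = /k/, preceding coda = /gk/.
/u…o/ gap (V3→V4): /pl/ is a licit onset in full, so it all attaches to the next syllable.
/o…o/ gap (V4→V5): /gl/ — entire cluster is a permitted onset → onset /gl/, coda ∅.
/o…u/ gap (V5→V6): /fl/ is a licit onset in full, so it all attaches to the next syllable.
So the parse is fol.plogk.ku.plo.glo.flu.
Mapping each syllable to C/V: /fol/ → CVC, /plogk/ → CCVCC, /ku/ → CV, /plo/ → CCV, /glo/ → CCV, /flu/ → CCV.

CVC.CCVCC.CV.CCV.CCV.CCV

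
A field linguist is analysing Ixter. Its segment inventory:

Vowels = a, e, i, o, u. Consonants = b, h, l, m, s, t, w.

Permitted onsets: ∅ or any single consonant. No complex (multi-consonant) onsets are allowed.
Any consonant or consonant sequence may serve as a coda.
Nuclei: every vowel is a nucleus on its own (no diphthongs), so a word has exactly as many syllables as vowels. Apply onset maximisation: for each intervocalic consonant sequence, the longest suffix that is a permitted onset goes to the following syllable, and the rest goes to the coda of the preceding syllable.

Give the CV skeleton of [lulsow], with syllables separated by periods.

Vowels present: u, o; each is a nucleus, giving 2 syllables.
Between /u/ (V1) and /o/ (V2): /ls/ — longest licit onset from the right is /s/, leaving /l/ as coda.
Putting it together: lul.sow.
Mapping each syllable to C/V: /lul/ → CVC, /sow/ → CVC.

CVC.CVC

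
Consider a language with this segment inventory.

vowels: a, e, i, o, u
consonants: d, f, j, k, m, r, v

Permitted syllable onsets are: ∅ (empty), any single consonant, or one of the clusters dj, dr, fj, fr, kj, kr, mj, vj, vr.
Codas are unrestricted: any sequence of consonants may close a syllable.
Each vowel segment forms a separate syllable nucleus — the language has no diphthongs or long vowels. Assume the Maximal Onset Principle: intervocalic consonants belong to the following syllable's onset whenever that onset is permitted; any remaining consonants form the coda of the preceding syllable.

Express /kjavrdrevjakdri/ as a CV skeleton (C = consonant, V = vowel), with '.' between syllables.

CCVCC.CCV.CCVC.CCV

Nuclei (vowels): a, e, a, i → 4 syllables.
V1 /a/ – V2 /e/: /vrdr/; trying suffixes from longest down, /dr/ is the first permitted one, so coda /vr/ | onset /dr/.
V2 /e/ – V3 /a/: cluster /vj/ — /vj/ is itself a permitted onset, so the whole cluster goes right; preceding coda = ∅.
V3 /a/ – V4 /i/: /kdr/ — longest licit onset from the right is /dr/, leaving /k/ as coda.
Syllabification: kjavr.dre.vjak.dri.
Mapping each syllable to C/V: /kjavr/ → CCVCC, /dre/ → CCV, /vjak/ → CCVC, /dri/ → CCV.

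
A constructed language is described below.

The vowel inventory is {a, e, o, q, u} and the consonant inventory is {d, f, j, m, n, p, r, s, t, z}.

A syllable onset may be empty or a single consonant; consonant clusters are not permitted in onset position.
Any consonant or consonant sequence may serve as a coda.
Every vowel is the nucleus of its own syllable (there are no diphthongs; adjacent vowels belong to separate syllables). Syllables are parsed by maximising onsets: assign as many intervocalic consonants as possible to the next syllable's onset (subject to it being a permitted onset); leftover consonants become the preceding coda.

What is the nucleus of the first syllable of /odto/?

Nuclei (vowels): o, o → 2 syllables.
The first nucleus (vowel 1 from the left) is /o/.

o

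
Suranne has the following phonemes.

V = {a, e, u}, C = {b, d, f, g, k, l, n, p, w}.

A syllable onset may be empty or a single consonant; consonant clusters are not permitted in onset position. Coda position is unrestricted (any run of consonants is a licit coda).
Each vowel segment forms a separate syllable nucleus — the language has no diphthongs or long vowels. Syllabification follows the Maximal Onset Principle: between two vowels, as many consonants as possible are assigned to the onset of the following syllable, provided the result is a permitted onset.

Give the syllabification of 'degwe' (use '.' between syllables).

deg.we

Nuclei (vowels): e, e → 2 syllables.
σ1/σ2 boundary: cluster /gw/ — the longest permitted-onset suffix is /w/; onset = /w/, preceding coda = /g/.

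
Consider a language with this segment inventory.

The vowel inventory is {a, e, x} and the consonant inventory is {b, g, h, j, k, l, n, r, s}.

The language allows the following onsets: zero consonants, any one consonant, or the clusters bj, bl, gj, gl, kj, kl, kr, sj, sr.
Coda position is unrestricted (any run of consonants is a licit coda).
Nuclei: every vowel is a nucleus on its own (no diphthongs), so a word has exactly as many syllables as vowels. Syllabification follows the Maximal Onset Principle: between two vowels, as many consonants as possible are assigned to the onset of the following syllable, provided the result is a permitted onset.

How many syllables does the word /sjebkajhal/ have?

Nuclei (vowels): e, a, a → 3 syllables.

3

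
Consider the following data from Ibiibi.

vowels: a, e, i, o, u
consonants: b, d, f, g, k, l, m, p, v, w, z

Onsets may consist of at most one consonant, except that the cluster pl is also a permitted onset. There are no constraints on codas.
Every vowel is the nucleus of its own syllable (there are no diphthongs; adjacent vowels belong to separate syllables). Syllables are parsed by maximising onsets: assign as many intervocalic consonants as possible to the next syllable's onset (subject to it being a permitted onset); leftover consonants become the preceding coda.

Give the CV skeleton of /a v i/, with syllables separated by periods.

V.CV

The vowels are a, i — 2 nuclei, so 2 syllables.
Between /a/ (V1) and /i/ (V2): just /v/ — single C goes to the following onset.
So the parse is a.vi.
Mapping each syllable to C/V: /a/ → V, /vi/ → CV.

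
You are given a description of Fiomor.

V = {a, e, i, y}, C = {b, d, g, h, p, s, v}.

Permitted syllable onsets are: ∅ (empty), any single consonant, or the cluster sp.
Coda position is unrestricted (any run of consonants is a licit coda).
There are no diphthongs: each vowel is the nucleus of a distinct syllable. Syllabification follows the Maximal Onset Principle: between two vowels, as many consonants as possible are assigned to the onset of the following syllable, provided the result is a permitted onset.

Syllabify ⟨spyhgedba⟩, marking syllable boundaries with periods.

Vowels present: y, e, a; each is a nucleus, giving 3 syllables.
/y…e/ gap (V1→V2): cluster /hg/ — the longest permitted-onset suffix is /g/; onset = /g/, preceding coda = /h/.
/e…a/ gap (V2→V3): cluster /db/ — the longest permitted-onset suffix is /b/; onset = /b/, preceding coda = /d/.

spyh.ged.ba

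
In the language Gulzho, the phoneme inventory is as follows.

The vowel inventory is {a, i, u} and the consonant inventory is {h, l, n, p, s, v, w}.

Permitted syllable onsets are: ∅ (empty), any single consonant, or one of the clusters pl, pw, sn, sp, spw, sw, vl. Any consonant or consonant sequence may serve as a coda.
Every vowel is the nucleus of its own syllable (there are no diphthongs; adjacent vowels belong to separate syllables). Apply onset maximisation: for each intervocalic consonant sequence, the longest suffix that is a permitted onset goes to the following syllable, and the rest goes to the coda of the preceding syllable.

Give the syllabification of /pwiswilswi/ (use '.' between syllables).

The vowels are i, i, i — 3 nuclei, so 3 syllables.
σ1/σ2 boundary: /sw/ is a licit onset in full, so it all attaches to the next syllable.
σ2/σ3 boundary: /lsw/; trying suffixes from longest down, /sw/ is the first permitted one, so coda /l/ | onset /sw/.

pwi.swil.swi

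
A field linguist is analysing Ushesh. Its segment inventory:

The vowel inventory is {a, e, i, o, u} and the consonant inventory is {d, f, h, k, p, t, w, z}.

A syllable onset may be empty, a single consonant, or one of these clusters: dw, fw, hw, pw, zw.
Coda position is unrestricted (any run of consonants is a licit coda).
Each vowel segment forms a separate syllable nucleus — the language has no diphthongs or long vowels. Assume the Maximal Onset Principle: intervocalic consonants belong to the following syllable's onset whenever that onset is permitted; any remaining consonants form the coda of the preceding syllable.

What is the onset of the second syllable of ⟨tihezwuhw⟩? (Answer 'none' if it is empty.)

h

Vowels present: i, e, u; each is a nucleus, giving 3 syllables.
Between /i/ (V1) and /e/ (V2): just /h/ — single C goes to the following onset.
Between /e/ (V2) and /u/ (V3): /zw/ is a licit onset in full, so it all attaches to the next syllable.
Result: ti.he.zwuhw.
Syllable 2 is /he/: onset /h/, nucleus /e/, coda ∅.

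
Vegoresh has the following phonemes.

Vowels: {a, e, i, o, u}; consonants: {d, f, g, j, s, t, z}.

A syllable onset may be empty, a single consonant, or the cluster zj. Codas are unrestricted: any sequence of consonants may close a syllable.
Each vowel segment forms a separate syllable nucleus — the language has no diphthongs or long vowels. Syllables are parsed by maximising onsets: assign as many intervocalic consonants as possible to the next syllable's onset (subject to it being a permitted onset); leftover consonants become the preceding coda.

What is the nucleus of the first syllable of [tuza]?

Nuclei (vowels): u, a → 2 syllables.
The first nucleus (vowel 1 from the left) is /u/.

u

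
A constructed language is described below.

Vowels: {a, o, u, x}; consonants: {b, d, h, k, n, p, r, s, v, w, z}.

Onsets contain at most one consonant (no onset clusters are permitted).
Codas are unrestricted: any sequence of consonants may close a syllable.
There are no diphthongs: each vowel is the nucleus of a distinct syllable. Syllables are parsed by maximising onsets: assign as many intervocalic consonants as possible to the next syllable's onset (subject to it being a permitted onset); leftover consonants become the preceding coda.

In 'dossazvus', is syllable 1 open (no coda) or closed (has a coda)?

closed

The vowels are o, a, u — 3 nuclei, so 3 syllables.
σ1/σ2 boundary: /ss/ splits as /s/ + /s/ (/s/ is the longest suffix that is a licit onset).
σ2/σ3 boundary: /zv/; trying suffixes from longest down, /v/ is the first permitted one, so coda /z/ | onset /v/.
Syllabification: dos.saz.vus.
Syllable 1 is /dos/ with coda /s/, so it is closed.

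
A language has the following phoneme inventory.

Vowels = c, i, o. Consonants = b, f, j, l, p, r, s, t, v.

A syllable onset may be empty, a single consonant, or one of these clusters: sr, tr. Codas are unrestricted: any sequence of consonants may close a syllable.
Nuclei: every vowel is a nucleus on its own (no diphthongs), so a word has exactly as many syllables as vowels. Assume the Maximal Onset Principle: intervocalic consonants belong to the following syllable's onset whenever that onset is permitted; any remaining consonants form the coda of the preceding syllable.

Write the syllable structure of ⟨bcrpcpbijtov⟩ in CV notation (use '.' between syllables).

Vowels present: c, c, i, o; each is a nucleus, giving 4 syllables.
σ1/σ2 boundary: /rp/ — longest licit onset from the right is /p/, leaving /r/ as coda.
σ2/σ3 boundary: /pb/ splits as /p/ + /b/ (/b/ is the longest suffix that is a licit onset).
σ3/σ4 boundary: /jt/ — longest licit onset from the right is /t/, leaving /j/ as coda.
Result: bcr.pcp.bij.tov.
Mapping each syllable to C/V: /bcr/ → CVC, /pcp/ → CVC, /bij/ → CVC, /tov/ → CVC.

CVC.CVC.CVC.CVC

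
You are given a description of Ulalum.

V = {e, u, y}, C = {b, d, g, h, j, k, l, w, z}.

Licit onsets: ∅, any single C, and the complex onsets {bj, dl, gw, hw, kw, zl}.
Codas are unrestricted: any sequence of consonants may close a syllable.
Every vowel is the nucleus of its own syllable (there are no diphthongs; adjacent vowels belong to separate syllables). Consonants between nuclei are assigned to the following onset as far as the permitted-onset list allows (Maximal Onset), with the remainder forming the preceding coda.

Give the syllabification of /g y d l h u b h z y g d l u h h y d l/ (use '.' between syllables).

gydl.hubh.zyg.dluh.hydl

The vowels are y, u, y, u, y — 5 nuclei, so 5 syllables.
/y…u/ gap (V1→V2): /dlh/ — longest licit onset from the right is /h/, leaving /dl/ as coda.
/u…y/ gap (V2→V3): cluster /bhz/ — the longest permitted-onset suffix is /z/; onset = /z/, preceding coda = /bh/.
/y…u/ gap (V3→V4): /gdl/ — longest licit onset from the right is /dl/, leaving /g/ as coda.
/u…y/ gap (V4→V5): /hh/ — longest licit onset from the right is /h/, leaving /h/ as coda.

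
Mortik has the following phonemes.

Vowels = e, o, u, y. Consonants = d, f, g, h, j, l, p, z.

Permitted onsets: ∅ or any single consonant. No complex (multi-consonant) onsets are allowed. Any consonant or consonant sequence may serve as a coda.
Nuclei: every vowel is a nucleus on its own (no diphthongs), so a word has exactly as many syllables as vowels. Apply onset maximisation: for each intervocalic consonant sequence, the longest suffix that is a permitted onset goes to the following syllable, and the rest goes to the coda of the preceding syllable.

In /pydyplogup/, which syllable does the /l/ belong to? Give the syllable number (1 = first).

3

The vowels are y, y, o, u — 4 nuclei, so 4 syllables.
V1 /y/ – V2 /y/: /d/ → onset of the next syllable (single consonants are always licit onsets).
V2 /y/ – V3 /o/: cluster /pl/ — the longest permitted-onset suffix is /l/; onset = /l/, preceding coda = /p/.
V3 /o/ – V4 /u/: just /g/ — single C goes to the following onset.
Result: py.dyp.lo.gup.
The /l/ is in the onset of syllable 3 (/lo/).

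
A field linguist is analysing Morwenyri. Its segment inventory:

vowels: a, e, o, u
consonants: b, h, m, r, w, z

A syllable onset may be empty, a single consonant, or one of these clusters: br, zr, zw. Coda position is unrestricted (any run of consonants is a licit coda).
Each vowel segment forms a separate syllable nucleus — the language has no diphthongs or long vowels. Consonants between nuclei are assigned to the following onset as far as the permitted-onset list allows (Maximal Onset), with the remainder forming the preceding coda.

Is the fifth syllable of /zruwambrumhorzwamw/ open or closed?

Vowels present: u, a, u, o, a; each is a nucleus, giving 5 syllables.
σ1/σ2 boundary: /w/ is a single consonant, so it becomes the next onset.
σ2/σ3 boundary: /mbr/ — longest licit onset from the right is /br/, leaving /m/ as coda.
σ3/σ4 boundary: /mh/; trying suffixes from longest down, /h/ is the first permitted one, so coda /m/ | onset /h/.
σ4/σ5 boundary: /rzw/; trying suffixes from longest down, /zw/ is the first permitted one, so coda /r/ | onset /zw/.
Result: zru.wam.brum.hor.zwamw.
Syllable 5 is /zwamw/ with coda /mw/, so it is closed.

closed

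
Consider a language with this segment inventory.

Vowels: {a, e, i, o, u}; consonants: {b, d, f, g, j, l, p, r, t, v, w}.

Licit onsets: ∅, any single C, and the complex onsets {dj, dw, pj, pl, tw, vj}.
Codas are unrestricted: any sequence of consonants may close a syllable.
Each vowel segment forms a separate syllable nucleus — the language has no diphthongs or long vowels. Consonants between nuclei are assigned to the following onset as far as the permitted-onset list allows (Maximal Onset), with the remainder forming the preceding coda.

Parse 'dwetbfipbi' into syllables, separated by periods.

Vowels present: e, i, i; each is a nucleus, giving 3 syllables.
σ1/σ2 boundary: /tbf/ — longest licit onset from the right is /f/, leaving /tb/ as coda.
σ2/σ3 boundary: /pb/; trying suffixes from longest down, /b/ is the first permitted one, so coda /p/ | onset /b/.

dwetb.fip.bi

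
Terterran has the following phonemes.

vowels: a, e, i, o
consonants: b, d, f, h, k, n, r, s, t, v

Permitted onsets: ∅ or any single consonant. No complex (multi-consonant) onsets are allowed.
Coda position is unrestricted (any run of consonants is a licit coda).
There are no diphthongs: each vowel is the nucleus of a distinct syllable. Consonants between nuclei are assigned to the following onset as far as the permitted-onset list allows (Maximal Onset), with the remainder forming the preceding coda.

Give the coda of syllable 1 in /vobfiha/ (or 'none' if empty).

b

The vowels are o, i, a — 3 nuclei, so 3 syllables.
σ1/σ2 boundary: /bf/; trying suffixes from longest down, /f/ is the first permitted one, so coda /b/ | onset /f/.
σ2/σ3 boundary: just /h/ — single C goes to the following onset.
So the parse is vob.fi.ha.
Syllable 1 is /vob/: onset /v/, nucleus /o/, coda /b/.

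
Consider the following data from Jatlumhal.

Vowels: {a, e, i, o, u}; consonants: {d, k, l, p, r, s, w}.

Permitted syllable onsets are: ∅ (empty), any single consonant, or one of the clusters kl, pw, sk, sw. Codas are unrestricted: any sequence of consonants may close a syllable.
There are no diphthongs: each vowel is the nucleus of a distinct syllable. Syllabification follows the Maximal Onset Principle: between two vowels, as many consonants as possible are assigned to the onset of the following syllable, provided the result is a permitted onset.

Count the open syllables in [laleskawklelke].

The vowels are a, e, a, e, e — 5 nuclei, so 5 syllables.
V1 /a/ – V2 /e/: /l/ is a single consonant, so it becomes the next onset.
V2 /e/ – V3 /a/: cluster /sk/ — /sk/ is itself a permitted onset, so the whole cluster goes right; preceding coda = ∅.
V3 /a/ – V4 /e/: /wkl/ splits as /w/ + /kl/ (/kl/ is the longest suffix that is a licit onset).
V4 /e/ – V5 /e/: /lk/ splits as /l/ + /k/ (/k/ is the longest suffix that is a licit onset).
Result: la.le.skaw.klel.ke.
Classifying each syllable: /la/ (open), /le/ (open), /skaw/ (closed), /klel/ (closed), /ke/ (open).
Open syllables: 3.

3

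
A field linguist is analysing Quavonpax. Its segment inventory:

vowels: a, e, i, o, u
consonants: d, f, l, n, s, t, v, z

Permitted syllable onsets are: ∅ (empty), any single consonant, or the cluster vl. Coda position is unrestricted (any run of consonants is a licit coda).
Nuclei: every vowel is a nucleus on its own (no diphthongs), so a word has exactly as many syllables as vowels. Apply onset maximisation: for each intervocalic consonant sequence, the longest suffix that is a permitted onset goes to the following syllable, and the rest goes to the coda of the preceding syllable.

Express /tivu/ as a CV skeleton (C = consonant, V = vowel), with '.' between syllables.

Vowels present: i, u; each is a nucleus, giving 2 syllables.
V1 /i/ – V2 /u/: /v/ → onset of the next syllable (single consonants are always licit onsets).
Putting it together: ti.vu.
Mapping each syllable to C/V: /ti/ → CV, /vu/ → CV.

CV.CV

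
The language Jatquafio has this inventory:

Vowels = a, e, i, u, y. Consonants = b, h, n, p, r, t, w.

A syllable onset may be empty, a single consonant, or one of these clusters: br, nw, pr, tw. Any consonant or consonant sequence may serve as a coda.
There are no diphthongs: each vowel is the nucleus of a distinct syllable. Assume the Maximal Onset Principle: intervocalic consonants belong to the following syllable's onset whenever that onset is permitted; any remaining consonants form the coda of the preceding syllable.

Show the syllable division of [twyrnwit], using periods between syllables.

twyr.nwit

Nuclei (vowels): y, i → 2 syllables.
V1 /y/ – V2 /i/: /rnw/; trying suffixes from longest down, /nw/ is the first permitted one, so coda /r/ | onset /nw/.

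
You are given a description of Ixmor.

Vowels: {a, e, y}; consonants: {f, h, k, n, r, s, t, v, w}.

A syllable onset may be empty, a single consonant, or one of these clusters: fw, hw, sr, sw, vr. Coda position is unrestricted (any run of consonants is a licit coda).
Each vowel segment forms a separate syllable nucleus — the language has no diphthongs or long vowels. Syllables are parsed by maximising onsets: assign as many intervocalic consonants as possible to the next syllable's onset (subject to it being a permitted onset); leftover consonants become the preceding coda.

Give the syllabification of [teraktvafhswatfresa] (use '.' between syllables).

Vowels present: e, a, a, a, e, a; each is a nucleus, giving 6 syllables.
Between /e/ (V1) and /a/ (V2): /r/ → onset of the next syllable (single consonants are always licit onsets).
Between /a/ (V2) and /a/ (V3): /ktv/ splits as /kt/ + /v/ (/v/ is the longest suffix that is a licit onset).
Between /a/ (V3) and /a/ (V4): cluster /fhsw/ — the longest permitted-onset suffix is /sw/; onset = /sw/, preceding coda = /fh/.
Between /a/ (V4) and /e/ (V5): cluster /tfr/ — the longest permitted-onset suffix is /r/; onset = /r/, preceding coda = /tf/.
Between /e/ (V5) and /a/ (V6): /s/ is a single consonant, so it becomes the next onset.

te.rakt.vafh.swatf.re.sa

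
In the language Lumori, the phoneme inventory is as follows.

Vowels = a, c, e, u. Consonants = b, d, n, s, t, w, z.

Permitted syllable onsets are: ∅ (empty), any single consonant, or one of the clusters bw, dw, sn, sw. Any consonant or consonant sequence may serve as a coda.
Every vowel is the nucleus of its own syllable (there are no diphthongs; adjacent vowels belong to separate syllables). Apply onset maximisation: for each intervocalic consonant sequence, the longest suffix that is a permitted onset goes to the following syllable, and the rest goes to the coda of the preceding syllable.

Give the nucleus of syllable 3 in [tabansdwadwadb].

a

The vowels are a, a, a, a — 4 nuclei, so 4 syllables.
The third nucleus (vowel 3 from the left) is /a/.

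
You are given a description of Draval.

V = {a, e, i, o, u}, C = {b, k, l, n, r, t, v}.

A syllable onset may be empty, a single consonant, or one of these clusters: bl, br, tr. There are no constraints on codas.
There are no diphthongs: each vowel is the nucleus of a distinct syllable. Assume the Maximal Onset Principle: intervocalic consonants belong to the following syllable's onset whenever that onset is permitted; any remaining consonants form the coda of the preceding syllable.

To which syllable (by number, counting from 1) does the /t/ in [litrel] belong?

2

Vowels present: i, e; each is a nucleus, giving 2 syllables.
/i…e/ gap (V1→V2): /tr/ is a licit onset in full, so it all attaches to the next syllable.
Putting it together: li.trel.
The /t/ is in the onset of syllable 2 (/trel/).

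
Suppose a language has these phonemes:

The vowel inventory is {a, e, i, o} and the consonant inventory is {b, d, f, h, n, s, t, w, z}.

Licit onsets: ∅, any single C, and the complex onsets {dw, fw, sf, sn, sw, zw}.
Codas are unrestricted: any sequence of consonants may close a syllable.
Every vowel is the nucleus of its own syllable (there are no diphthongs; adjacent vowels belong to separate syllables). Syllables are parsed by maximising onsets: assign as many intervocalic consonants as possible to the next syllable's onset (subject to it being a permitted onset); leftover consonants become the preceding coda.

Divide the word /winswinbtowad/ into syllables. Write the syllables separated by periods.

The vowels are i, i, o, a — 4 nuclei, so 4 syllables.
/i…i/ gap (V1→V2): /nsw/; trying suffixes from longest down, /sw/ is the first permitted one, so coda /n/ | onset /sw/.
/i…o/ gap (V2→V3): cluster /nbt/ — the longest permitted-onset suffix is /t/; onset = /t/, preceding coda = /nb/.
/o…a/ gap (V3→V4): /w/ → onset of the next syllable (single consonants are always licit onsets).

win.swinb.to.wad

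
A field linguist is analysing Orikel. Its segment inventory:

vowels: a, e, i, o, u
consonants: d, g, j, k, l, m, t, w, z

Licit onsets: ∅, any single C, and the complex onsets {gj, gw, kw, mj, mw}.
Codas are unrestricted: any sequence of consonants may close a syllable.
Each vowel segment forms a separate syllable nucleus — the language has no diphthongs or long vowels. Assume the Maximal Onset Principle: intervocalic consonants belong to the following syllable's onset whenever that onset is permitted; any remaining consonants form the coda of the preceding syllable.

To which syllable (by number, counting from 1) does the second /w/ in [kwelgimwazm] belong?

3

Vowels present: e, i, a; each is a nucleus, giving 3 syllables.
σ1/σ2 boundary: /lg/ splits as /l/ + /g/ (/g/ is the longest suffix that is a licit onset).
σ2/σ3 boundary: cluster /mw/ — /mw/ is itself a permitted onset, so the whole cluster goes right; preceding coda = ∅.
Result: kwel.gi.mwazm.
The second /w/ is in the onset of syllable 3 (/mwazm/).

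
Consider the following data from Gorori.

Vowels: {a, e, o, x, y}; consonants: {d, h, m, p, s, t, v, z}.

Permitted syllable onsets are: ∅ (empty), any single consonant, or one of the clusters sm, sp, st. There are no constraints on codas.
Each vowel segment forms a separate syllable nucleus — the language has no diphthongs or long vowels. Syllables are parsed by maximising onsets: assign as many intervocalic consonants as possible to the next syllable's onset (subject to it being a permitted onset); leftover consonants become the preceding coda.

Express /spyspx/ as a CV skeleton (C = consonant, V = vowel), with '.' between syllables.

Nuclei (vowels): y, x → 2 syllables.
/y…x/ gap (V1→V2): /sp/ is a licit onset in full, so it all attaches to the next syllable.
Putting it together: spy.spx.
Mapping each syllable to C/V: /spy/ → CCV, /spx/ → CCV.

CCV.CCV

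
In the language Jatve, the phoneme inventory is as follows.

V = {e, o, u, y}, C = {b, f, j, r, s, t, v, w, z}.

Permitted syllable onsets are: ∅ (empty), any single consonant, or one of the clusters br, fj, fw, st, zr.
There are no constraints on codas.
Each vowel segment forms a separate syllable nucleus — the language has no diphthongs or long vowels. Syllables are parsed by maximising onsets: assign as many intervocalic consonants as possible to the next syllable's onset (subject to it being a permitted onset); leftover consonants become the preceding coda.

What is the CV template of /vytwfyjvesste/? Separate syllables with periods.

CVCC.CVC.CVC.CCV

The vowels are y, y, e, e — 4 nuclei, so 4 syllables.
σ1/σ2 boundary: /twf/; trying suffixes from longest down, /f/ is the first permitted one, so coda /tw/ | onset /f/.
σ2/σ3 boundary: /jv/ splits as /j/ + /v/ (/v/ is the longest suffix that is a licit onset).
σ3/σ4 boundary: /sst/ splits as /s/ + /st/ (/st/ is the longest suffix that is a licit onset).
So the parse is vytw.fyj.ves.ste.
Mapping each syllable to C/V: /vytw/ → CVCC, /fyj/ → CVC, /ves/ → CVC, /ste/ → CCV.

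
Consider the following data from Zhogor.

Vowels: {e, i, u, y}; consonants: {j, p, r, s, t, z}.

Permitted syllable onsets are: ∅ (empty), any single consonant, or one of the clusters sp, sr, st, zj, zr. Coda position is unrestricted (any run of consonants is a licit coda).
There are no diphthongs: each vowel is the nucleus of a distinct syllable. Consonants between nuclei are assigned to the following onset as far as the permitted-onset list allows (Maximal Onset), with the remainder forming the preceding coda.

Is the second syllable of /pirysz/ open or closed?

Vowels present: i, y; each is a nucleus, giving 2 syllables.
/i…y/ gap (V1→V2): just /r/ — single C goes to the following onset.
Putting it together: pi.rysz.
Syllable 2 is /rysz/ with coda /sz/, so it is closed.

closed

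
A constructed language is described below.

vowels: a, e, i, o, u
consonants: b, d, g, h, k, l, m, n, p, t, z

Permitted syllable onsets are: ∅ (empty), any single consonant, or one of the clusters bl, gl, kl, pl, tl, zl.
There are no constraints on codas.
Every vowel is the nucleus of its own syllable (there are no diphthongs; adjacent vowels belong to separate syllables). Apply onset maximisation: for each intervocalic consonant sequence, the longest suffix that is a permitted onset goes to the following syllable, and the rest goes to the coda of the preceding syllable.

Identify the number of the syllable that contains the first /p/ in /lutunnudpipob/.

Vowels present: u, u, u, i, o; each is a nucleus, giving 5 syllables.
Between /u/ (V1) and /u/ (V2): just /t/ — single C goes to the following onset.
Between /u/ (V2) and /u/ (V3): /nn/ splits as /n/ + /n/ (/n/ is the longest suffix that is a licit onset).
Between /u/ (V3) and /i/ (V4): /dp/; trying suffixes from longest down, /p/ is the first permitted one, so coda /d/ | onset /p/.
Between /i/ (V4) and /o/ (V5): /p/ → onset of the next syllable (single consonants are always licit onsets).
Syllabification: lu.tun.nud.pi.pob.
The first /p/ is in the onset of syllable 4 (/pi/).

4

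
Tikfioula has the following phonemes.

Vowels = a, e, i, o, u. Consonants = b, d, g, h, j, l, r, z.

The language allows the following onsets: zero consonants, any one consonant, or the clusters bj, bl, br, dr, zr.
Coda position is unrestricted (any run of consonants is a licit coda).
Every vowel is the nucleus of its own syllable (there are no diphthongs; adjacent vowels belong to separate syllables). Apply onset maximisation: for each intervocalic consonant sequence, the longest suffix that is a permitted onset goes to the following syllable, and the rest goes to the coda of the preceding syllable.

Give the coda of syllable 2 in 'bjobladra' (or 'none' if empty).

none

Nuclei (vowels): o, a, a → 3 syllables.
V1 /o/ – V2 /a/: cluster /bl/ — /bl/ is itself a permitted onset, so the whole cluster goes right; preceding coda = ∅.
V2 /a/ – V3 /a/: cluster /dr/ — /dr/ is itself a permitted onset, so the whole cluster goes right; preceding coda = ∅.
Result: bjo.bla.dra.
Syllable 2 is /bla/: onset /bl/, nucleus /a/, coda ∅.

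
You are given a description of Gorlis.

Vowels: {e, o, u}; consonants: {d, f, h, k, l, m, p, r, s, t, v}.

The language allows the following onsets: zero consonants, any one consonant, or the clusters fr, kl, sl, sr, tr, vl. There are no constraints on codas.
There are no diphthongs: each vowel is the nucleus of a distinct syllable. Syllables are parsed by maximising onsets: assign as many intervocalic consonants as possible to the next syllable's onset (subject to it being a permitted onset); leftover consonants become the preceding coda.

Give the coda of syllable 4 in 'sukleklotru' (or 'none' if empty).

Vowels present: u, e, o, u; each is a nucleus, giving 4 syllables.
σ1/σ2 boundary: /kl/ is a licit onset in full, so it all attaches to the next syllable.
σ2/σ3 boundary: /kl/ — entire cluster is a permitted onset → onset /kl/, coda ∅.
σ3/σ4 boundary: /tr/ — entire cluster is a permitted onset → onset /tr/, coda ∅.
Putting it together: su.kle.klo.tru.
Syllable 4 is /tru/: onset /tr/, nucleus /u/, coda ∅.

none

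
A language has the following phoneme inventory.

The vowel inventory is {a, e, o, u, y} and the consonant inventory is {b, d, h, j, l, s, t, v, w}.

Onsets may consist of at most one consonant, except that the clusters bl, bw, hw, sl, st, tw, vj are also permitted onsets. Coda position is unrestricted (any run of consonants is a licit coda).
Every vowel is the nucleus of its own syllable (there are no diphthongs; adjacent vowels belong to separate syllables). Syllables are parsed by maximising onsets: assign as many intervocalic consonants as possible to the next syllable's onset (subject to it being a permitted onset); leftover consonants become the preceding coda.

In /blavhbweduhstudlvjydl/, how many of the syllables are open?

Nuclei (vowels): a, e, u, u, y → 5 syllables.
V1 /a/ – V2 /e/: /vhbw/ — longest licit onset from the right is /bw/, leaving /vh/ as coda.
V2 /e/ – V3 /u/: /d/ → onset of the next syllable (single consonants are always licit onsets).
V3 /u/ – V4 /u/: cluster /hst/ — the longest permitted-onset suffix is /st/; onset = /st/, preceding coda = /h/.
V4 /u/ – V5 /y/: /dlvj/ — longest licit onset from the right is /vj/, leaving /dl/ as coda.
Syllabification: blavh.bwe.duh.studl.vjydl.
Classifying each syllable: /blavh/ (closed), /bwe/ (open), /duh/ (closed), /studl/ (closed), /vjydl/ (closed).
Open syllables: 1.

1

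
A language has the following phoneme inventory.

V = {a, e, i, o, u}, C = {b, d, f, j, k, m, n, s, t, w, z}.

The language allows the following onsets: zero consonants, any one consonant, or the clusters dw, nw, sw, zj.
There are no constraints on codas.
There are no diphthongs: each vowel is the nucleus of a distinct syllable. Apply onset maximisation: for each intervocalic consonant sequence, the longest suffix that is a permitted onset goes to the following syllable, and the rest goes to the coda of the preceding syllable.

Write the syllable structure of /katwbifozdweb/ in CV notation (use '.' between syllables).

CVCC.CV.CVC.CCVC

The vowels are a, i, o, e — 4 nuclei, so 4 syllables.
V1 /a/ – V2 /i/: /twb/ — longest licit onset from the right is /b/, leaving /tw/ as coda.
V2 /i/ – V3 /o/: /f/ is a single consonant, so it becomes the next onset.
V3 /o/ – V4 /e/: /zdw/ splits as /z/ + /dw/ (/dw/ is the longest suffix that is a licit onset).
So the parse is katw.bi.foz.dweb.
Mapping each syllable to C/V: /katw/ → CVCC, /bi/ → CV, /foz/ → CVC, /dweb/ → CCVC.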